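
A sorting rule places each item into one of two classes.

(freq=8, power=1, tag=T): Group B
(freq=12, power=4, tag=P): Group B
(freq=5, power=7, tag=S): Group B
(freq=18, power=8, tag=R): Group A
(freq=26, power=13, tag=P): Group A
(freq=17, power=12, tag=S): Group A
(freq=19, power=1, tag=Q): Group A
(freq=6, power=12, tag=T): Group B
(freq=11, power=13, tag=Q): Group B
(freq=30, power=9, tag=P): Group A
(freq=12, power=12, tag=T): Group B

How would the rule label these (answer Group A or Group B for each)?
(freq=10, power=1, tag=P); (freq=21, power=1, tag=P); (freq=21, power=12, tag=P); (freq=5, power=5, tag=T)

Group B, Group A, Group A, Group B

The simplest hypothesis consistent with all the labels is: freq ≥ 17.
Group B: (freq=10, power=1, tag=P), since freq = 10. Group A: (freq=21, power=1, tag=P), since freq = 21. Group A: (freq=21, power=12, tag=P), since freq = 21. Group B: (freq=5, power=5, tag=T), since freq = 5.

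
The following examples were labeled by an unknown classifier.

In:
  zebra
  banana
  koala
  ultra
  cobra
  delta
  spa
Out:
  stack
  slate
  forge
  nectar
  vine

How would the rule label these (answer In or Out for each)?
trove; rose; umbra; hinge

Every 'In' example satisfies: ends with 'a'. None of the 'Out' examples do.

Out, Out, In, Out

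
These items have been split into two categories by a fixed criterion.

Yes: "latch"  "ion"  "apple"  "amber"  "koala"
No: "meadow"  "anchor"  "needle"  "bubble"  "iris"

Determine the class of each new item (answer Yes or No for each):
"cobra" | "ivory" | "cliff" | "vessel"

Yes, Yes, Yes, No

The simplest hypothesis consistent with all the labels is: odd length.
"cobra": length 5 — has this property, so Yes. "ivory": length 5 — has this property, so Yes. "cliff": length 5 — has this property, so Yes. "vessel": length 6 — fails the rule, so No.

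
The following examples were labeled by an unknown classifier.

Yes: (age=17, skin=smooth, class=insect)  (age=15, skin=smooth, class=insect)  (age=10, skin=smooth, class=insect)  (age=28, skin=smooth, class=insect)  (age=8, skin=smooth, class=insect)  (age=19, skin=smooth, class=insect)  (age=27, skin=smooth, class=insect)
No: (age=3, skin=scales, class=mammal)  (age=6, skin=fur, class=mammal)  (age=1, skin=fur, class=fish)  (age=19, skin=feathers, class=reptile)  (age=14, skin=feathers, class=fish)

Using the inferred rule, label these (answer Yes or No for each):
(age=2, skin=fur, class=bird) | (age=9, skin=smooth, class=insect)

No, Yes

The classifier is using: skin is smooth.
(age=2, skin=fur, class=bird): No (skin is fur). (age=9, skin=smooth, class=insect): Yes (skin is smooth).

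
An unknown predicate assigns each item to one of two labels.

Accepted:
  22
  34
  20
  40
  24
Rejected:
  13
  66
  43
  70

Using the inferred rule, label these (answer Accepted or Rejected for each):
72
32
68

The common property of the 'Accepted' items is: even AND at most 40. No 'Rejected' item has it.
72 — 72 is even, 72 > 40, hence Rejected.
32 — 32 is even, 32 ≤ 40, hence Accepted.
68 — 68 is even, 68 > 40, hence Rejected.

Rejected, Accepted, Rejected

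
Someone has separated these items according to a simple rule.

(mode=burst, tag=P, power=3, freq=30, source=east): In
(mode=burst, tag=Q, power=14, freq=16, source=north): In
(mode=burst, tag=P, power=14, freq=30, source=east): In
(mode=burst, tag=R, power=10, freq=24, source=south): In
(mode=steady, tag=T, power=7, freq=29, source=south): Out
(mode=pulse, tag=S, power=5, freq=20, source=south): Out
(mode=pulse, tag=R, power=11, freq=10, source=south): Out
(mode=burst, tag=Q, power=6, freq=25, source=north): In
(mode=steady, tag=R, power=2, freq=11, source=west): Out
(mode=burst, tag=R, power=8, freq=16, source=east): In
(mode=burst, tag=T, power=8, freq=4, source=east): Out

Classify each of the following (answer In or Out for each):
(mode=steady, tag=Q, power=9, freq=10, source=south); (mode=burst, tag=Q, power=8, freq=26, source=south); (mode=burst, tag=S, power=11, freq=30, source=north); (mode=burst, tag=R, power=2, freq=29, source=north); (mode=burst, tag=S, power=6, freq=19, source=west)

Out, In, In, In, In

One predicate separates the groups cleanly: mode is burst AND freq ≥ 10.
(mode=steady, tag=Q, power=9, freq=10, source=south): mode is steady, freq = 10, lacks this property → Out. (mode=burst, tag=Q, power=8, freq=26, source=south): mode is burst, freq = 26, has this property → In. (mode=burst, tag=S, power=11, freq=30, source=north): mode is burst, freq = 30, has this property → In. (mode=burst, tag=R, power=2, freq=29, source=north): mode is burst, freq = 29, has this property → In. (mode=burst, tag=S, power=6, freq=19, source=west): mode is burst, freq = 19, has this property → In.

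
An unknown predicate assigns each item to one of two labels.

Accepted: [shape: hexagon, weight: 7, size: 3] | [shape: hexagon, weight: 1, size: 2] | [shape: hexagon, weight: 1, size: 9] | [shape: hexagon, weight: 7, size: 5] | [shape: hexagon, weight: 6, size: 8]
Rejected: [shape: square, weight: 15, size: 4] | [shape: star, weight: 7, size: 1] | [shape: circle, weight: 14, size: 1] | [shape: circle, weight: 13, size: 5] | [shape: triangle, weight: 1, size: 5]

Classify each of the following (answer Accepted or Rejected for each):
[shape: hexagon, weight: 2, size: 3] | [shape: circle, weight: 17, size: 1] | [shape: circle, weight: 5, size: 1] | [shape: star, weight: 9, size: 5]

Comparing the two groups points to one rule — shape is hexagon.

Accepted, Rejected, Rejected, Rejected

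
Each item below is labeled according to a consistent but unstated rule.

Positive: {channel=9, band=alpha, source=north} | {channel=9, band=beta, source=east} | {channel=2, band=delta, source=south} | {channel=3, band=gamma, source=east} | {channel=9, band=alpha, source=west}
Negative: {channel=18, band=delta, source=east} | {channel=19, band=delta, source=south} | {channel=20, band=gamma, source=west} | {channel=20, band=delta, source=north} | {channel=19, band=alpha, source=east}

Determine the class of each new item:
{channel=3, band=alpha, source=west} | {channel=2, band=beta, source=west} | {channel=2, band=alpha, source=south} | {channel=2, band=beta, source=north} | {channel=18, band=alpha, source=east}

All 'Positive' examples share one property — channel ≤ 9 — and every 'Negative' example lacks it.

Positive, Positive, Positive, Positive, Negative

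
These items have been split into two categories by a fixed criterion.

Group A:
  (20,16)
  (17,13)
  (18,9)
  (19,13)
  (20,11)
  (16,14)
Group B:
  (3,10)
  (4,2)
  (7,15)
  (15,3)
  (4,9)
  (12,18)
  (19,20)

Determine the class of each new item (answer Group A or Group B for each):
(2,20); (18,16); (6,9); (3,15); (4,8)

Group B, Group A, Group B, Group B, Group B

The simplest hypothesis consistent with all the labels is: first > second AND sum ≥ 22.
(2,20) — 2 < 20, 2+20 = 22, hence Group B.
(18,16) — 18 > 16, 18+16 = 34, hence Group A.
(6,9) — 6 < 9, 6+9 = 15, hence Group B.
(3,15) — 3 < 15, 3+15 = 18, hence Group B.
(4,8) — 4 < 8, 4+8 = 12, hence Group B.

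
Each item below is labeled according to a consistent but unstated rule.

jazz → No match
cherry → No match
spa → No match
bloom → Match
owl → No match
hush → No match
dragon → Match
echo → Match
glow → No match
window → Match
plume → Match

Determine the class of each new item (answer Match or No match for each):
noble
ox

One predicate separates the groups cleanly: has ≥ 2 vowels.
noble → 2 vowels → Match. ox → 1 vowel → No match.

Match, No match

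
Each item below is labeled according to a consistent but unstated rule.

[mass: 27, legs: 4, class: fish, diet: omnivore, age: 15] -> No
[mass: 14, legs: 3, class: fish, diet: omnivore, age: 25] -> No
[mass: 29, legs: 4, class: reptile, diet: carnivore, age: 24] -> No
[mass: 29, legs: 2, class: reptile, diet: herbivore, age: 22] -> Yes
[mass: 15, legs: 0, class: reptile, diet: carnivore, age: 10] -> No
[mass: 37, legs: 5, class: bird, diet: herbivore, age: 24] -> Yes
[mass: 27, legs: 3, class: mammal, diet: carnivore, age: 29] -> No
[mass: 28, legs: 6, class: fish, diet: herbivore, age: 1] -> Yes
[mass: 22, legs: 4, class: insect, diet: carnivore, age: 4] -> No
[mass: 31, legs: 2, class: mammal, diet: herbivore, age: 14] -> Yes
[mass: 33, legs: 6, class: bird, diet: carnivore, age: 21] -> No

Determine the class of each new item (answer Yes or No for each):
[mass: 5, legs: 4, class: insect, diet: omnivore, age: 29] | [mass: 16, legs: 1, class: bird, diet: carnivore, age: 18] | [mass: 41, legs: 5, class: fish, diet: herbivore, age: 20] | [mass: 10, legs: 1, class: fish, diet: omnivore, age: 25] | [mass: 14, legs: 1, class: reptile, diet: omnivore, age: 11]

All 'Yes' examples share one property — diet is herbivore — and every 'No' example lacks it.
No: [mass: 5, legs: 4, class: insect, diet: omnivore, age: 29], since diet is omnivore.
No: [mass: 16, legs: 1, class: bird, diet: carnivore, age: 18], since diet is carnivore.
Yes: [mass: 41, legs: 5, class: fish, diet: herbivore, age: 20], since diet is herbivore.
No: [mass: 10, legs: 1, class: fish, diet: omnivore, age: 25], since diet is omnivore.
No: [mass: 14, legs: 1, class: reptile, diet: omnivore, age: 11], since diet is omnivore.

No, No, Yes, No, No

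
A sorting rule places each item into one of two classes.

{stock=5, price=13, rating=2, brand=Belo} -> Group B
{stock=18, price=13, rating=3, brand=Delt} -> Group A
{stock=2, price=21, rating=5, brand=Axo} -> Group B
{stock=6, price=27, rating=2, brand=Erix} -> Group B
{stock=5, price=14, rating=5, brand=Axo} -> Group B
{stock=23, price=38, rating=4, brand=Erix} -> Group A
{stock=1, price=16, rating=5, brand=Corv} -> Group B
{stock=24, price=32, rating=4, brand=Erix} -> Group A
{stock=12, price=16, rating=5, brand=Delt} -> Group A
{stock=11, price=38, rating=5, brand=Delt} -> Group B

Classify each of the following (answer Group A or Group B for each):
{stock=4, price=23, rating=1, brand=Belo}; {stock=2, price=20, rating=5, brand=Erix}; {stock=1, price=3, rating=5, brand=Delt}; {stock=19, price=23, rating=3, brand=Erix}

Group B, Group B, Group B, Group A

The simplest hypothesis consistent with all the labels is: stock ≥ 12.
{stock=4, price=23, rating=1, brand=Belo} — stock = 4, hence Group B.
{stock=2, price=20, rating=5, brand=Erix} — stock = 2, hence Group B.
{stock=1, price=3, rating=5, brand=Delt} — stock = 1, hence Group B.
{stock=19, price=23, rating=3, brand=Erix} — stock = 19, hence Group A.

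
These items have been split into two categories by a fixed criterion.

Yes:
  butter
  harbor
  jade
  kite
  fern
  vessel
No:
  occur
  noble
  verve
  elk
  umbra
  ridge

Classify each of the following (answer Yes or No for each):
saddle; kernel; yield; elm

Every 'Yes' example satisfies: even length. None of the 'No' examples do.
saddle: Yes (length 6). kernel: Yes (length 6). yield: No (length 5). elm: No (length 3).

Yes, Yes, No, No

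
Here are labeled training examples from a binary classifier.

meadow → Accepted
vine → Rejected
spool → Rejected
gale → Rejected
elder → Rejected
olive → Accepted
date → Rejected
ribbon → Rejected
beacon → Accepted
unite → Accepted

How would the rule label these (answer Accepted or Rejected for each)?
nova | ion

Rejected, Rejected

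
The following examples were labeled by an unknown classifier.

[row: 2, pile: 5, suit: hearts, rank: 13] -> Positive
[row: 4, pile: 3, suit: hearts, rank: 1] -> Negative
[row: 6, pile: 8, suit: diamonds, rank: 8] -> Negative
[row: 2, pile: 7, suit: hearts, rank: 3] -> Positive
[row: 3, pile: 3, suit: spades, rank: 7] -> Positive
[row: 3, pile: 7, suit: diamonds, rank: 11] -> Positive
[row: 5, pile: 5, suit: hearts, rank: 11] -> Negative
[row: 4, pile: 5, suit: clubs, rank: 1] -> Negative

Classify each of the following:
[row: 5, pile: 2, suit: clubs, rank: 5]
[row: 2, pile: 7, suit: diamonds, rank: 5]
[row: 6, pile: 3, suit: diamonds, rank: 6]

Rule: row ≤ 3. This holds for each 'Positive' example and fails for each 'Negative' one.
[row: 5, pile: 2, suit: clubs, rank: 5] — row = 5, hence Negative.
[row: 2, pile: 7, suit: diamonds, rank: 5] — row = 2, hence Positive.
[row: 6, pile: 3, suit: diamonds, rank: 6] — row = 6, hence Negative.

Negative, Positive, Negative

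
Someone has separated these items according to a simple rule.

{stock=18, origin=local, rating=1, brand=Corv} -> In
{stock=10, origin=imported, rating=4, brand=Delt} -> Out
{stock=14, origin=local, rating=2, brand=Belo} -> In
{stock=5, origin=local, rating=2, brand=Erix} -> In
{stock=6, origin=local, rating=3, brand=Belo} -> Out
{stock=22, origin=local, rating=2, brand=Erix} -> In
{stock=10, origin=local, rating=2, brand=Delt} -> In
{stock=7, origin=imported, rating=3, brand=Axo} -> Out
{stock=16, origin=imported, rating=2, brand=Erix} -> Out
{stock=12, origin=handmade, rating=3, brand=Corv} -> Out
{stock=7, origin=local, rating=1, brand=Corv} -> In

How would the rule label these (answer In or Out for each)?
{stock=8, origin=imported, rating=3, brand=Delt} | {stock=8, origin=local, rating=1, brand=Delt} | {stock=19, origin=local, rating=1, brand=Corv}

One predicate separates the groups cleanly: origin is local AND rating ≤ 2.
{stock=8, origin=imported, rating=3, brand=Delt}: Out (origin is imported, rating = 3).
{stock=8, origin=local, rating=1, brand=Delt}: In (origin is local, rating = 1).
{stock=19, origin=local, rating=1, brand=Corv}: In (origin is local, rating = 1).

Out, In, In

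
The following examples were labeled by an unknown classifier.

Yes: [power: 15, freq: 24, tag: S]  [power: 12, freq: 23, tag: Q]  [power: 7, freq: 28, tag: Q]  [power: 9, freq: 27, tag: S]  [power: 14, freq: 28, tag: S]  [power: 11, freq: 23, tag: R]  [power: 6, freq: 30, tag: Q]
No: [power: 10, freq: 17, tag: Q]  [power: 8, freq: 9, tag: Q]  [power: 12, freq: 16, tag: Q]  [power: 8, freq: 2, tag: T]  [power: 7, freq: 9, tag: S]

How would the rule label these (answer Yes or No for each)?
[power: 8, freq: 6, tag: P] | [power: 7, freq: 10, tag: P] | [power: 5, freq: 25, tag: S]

The common property of the 'Yes' items is: freq ≥ 23. No 'No' item has it.
[power: 8, freq: 6, tag: P] — freq = 6, hence No. [power: 7, freq: 10, tag: P] — freq = 10, hence No. [power: 5, freq: 25, tag: S] — freq = 25, hence Yes.

No, No, Yes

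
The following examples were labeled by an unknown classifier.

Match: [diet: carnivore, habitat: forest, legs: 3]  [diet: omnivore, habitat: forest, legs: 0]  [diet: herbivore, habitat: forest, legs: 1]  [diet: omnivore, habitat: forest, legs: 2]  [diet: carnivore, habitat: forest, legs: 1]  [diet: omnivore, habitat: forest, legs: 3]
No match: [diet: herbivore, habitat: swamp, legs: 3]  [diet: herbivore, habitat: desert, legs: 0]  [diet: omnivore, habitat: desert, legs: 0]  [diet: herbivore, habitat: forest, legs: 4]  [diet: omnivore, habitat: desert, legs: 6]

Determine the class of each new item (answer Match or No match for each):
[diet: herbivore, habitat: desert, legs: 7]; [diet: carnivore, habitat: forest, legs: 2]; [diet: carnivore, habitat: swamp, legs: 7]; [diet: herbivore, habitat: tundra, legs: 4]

The classifier is using: habitat is forest AND legs ≤ 3.

No match, Match, No match, No match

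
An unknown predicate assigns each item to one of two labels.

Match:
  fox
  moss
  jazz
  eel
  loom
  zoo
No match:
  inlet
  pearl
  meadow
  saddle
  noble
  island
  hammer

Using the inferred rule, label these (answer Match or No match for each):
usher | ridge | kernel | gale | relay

All 'Match' examples share one property — length ≤ 4 — and every 'No match' example lacks it.
usher: No match (length 5).
ridge: No match (length 5).
kernel: No match (length 6).
gale: Match (length 4).
relay: No match (length 5).

No match, No match, No match, Match, No match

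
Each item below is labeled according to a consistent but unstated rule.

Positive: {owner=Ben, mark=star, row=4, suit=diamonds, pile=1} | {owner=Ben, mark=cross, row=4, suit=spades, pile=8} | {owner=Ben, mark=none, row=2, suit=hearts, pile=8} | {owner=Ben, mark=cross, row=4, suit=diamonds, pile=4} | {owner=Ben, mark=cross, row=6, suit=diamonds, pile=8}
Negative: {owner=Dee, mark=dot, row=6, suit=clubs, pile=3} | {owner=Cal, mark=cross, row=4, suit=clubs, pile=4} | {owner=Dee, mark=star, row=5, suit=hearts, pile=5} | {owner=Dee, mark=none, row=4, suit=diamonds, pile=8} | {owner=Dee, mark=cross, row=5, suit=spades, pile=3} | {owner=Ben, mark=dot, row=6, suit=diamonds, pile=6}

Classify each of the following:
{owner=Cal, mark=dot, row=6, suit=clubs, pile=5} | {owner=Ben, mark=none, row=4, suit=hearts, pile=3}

Negative, Positive

'Positive' ⟺ owner is Ben AND pile ≠ 6.
{owner=Cal, mark=dot, row=6, suit=clubs, pile=5} → owner is Cal, pile = 5 → Negative.
{owner=Ben, mark=none, row=4, suit=hearts, pile=3} → owner is Ben, pile = 3 → Positive.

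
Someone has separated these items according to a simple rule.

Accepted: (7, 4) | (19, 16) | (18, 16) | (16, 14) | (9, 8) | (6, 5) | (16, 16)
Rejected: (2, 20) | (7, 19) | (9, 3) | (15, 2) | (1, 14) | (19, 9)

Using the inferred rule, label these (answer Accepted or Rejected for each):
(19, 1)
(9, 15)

The common property of the 'Accepted' items is: |first − second| ≤ 3. No 'Rejected' item has it.
(19, 1): |19−1| = 18 — does not fit, so Rejected.
(9, 15): |9−15| = 6 — does not fit, so Rejected.

Rejected, Rejected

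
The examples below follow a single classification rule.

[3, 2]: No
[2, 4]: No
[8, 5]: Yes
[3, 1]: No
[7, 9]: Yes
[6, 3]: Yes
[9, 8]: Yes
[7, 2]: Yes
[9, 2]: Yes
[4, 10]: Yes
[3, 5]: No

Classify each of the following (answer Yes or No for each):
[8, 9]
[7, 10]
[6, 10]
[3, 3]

One predicate separates the groups cleanly: sum ≥ 9.
Yes: [8, 9], since 8+9 = 17. Yes: [7, 10], since 7+10 = 17. Yes: [6, 10], since 6+10 = 16. No: [3, 3], since 3+3 = 6.

Yes, Yes, Yes, No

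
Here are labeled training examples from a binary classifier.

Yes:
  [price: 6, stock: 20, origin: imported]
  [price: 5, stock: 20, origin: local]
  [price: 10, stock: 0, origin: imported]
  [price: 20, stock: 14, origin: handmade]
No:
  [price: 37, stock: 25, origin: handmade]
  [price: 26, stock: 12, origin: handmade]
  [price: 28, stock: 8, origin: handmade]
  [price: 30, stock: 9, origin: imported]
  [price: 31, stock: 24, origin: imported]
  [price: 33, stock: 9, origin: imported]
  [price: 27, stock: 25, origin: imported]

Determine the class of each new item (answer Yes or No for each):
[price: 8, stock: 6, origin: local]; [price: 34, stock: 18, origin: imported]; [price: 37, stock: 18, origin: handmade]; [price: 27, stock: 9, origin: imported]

Rule: price ≤ 20. This holds for each 'Yes' example and fails for each 'No' one.

Yes, No, No, No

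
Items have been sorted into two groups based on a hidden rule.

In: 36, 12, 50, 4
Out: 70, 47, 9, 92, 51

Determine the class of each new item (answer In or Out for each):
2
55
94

In, Out, Out

The common property of the 'In' items is: even AND at most 50. No 'Out' item has it.
2 → 2 is even, 2 ≤ 50 → In.
55 → 55 is odd, 55 > 50 → Out.
94 → 94 is even, 94 > 50 → Out.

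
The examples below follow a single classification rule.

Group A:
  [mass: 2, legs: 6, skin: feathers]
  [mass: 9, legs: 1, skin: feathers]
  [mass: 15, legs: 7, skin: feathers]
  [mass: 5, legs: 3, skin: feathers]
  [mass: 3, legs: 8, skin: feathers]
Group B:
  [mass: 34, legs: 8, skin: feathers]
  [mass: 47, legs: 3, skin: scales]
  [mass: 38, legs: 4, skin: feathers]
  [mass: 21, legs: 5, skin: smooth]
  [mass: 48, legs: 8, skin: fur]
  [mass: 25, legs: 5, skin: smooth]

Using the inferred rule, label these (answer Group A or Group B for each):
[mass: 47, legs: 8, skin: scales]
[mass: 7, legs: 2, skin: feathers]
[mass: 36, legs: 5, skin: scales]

Group B, Group A, Group B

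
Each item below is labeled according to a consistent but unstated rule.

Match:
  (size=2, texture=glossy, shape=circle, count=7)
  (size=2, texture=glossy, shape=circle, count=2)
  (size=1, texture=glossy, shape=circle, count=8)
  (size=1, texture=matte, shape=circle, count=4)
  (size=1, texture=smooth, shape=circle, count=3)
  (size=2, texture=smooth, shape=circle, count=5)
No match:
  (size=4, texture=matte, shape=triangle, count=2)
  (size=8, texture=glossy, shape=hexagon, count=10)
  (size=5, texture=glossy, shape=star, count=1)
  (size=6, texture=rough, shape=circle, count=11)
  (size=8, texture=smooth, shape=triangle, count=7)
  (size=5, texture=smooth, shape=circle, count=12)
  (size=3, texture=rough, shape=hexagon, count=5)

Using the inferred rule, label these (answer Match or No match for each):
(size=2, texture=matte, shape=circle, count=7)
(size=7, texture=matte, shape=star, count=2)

The simplest hypothesis consistent with all the labels is: size ≤ 2.
(size=2, texture=matte, shape=circle, count=7) — size = 2, hence Match.
(size=7, texture=matte, shape=star, count=2) — size = 7, hence No match.

Match, No match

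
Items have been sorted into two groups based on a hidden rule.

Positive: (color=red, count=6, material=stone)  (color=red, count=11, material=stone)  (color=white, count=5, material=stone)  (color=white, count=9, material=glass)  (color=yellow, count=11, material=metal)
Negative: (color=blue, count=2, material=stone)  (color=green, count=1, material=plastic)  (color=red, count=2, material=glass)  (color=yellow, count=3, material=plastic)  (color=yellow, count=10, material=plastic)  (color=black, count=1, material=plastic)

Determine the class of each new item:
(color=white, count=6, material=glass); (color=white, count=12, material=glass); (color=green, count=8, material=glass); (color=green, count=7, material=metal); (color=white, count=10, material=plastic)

'Positive' ⟺ count ≥ 5 AND count ≠ 10.
Positive: (color=white, count=6, material=glass), since count = 6.
Positive: (color=white, count=12, material=glass), since count = 12.
Positive: (color=green, count=8, material=glass), since count = 8.
Positive: (color=green, count=7, material=metal), since count = 7.
Negative: (color=white, count=10, material=plastic), since count = 10.

Positive, Positive, Positive, Positive, Negative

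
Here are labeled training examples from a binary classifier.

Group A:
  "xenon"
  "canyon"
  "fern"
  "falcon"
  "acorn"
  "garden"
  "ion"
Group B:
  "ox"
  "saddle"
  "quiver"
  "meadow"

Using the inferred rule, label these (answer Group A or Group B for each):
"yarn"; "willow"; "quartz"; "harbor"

One predicate separates the groups cleanly: contains 'n'.
Group A: "yarn", since has 'n'. Group B: "willow", since no 'n'. Group B: "quartz", since no 'n'. Group B: "harbor", since no 'n'.

Group A, Group B, Group B, Group B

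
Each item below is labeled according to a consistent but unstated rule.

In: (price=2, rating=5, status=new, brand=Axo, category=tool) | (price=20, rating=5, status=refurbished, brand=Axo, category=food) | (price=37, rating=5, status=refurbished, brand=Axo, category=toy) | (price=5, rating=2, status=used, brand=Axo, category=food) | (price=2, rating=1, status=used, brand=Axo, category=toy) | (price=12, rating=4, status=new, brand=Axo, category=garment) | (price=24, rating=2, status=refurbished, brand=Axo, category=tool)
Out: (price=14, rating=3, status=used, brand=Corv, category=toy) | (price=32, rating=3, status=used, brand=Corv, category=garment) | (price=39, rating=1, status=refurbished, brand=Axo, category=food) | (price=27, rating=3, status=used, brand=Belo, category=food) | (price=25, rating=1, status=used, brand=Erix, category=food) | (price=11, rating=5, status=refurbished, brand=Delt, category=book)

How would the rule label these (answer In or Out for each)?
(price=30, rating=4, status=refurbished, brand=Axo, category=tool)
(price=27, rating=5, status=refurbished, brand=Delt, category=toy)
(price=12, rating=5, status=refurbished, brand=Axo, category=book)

'In' ⟺ brand is Axo AND price ≤ 37.
(price=30, rating=4, status=refurbished, brand=Axo, category=tool) — brand is Axo, price = 30, hence In.
(price=27, rating=5, status=refurbished, brand=Delt, category=toy) — brand is Delt, price = 27, hence Out.
(price=12, rating=5, status=refurbished, brand=Axo, category=book) — brand is Axo, price = 12, hence In.

In, Out, In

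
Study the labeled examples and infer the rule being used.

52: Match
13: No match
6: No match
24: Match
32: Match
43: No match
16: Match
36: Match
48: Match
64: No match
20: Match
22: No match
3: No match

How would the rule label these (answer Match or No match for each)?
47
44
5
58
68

Rule: multiple of 4 AND at most 52. This holds for each 'Match' example and fails for each 'No match' one.
47 → 47 = 4·11 + 3, 47 ≤ 52 → No match. 44 → 44 = 4·11, 44 ≤ 52 → Match. 5 → 5 = 4·1 + 1, 5 ≤ 52 → No match. 58 → 58 = 4·14 + 2, 58 > 52 → No match. 68 → 68 = 4·17, 68 > 52 → No match.

No match, Match, No match, No match, No match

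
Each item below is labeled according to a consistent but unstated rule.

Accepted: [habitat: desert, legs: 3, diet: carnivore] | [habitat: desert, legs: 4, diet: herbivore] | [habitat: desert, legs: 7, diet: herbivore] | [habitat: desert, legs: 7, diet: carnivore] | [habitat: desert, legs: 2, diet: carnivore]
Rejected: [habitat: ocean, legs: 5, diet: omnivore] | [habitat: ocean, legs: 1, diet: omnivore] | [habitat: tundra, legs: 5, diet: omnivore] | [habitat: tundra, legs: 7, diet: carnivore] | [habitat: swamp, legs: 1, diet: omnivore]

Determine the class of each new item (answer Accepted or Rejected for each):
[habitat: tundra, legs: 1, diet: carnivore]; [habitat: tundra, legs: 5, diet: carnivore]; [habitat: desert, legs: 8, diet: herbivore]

Rejected, Rejected, Accepted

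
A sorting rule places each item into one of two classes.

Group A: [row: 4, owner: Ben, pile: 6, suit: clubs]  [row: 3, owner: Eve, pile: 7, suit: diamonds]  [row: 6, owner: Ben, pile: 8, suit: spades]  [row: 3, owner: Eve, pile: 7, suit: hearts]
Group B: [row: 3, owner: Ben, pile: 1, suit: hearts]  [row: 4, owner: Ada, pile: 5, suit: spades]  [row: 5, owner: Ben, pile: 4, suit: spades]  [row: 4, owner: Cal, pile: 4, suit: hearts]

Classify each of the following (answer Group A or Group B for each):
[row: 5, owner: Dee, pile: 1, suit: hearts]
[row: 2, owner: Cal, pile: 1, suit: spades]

All 'Group A' examples share one property — pile ≥ 6 — and every 'Group B' example lacks it.
[row: 5, owner: Dee, pile: 1, suit: hearts]: pile = 1 — doesn't qualify, so Group B. [row: 2, owner: Cal, pile: 1, suit: spades]: pile = 1 — doesn't qualify, so Group B.

Group B, Group B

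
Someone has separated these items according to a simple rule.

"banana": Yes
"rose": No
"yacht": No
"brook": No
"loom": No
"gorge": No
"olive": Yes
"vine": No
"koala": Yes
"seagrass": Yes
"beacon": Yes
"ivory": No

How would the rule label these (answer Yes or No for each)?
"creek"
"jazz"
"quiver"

No, No, Yes

The rule appears to be: has ≥ 3 vowels.
"creek": 2 vowels — doesn't qualify, so No.
"jazz": 1 vowel — doesn't qualify, so No.
"quiver": 3 vowels — has this property, so Yes.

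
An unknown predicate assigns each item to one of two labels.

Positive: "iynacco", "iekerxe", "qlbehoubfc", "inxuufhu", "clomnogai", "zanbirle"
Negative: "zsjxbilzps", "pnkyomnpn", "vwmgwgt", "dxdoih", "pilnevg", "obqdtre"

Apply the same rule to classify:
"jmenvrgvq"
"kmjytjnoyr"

A rule that fits every label: has ≥ 3 vowels — true of each 'Positive' example, false of each 'Negative' one.
"jmenvrgvq" — 1 vowel, hence Negative. "kmjytjnoyr" — 1 vowel, hence Negative.

Negative, Negative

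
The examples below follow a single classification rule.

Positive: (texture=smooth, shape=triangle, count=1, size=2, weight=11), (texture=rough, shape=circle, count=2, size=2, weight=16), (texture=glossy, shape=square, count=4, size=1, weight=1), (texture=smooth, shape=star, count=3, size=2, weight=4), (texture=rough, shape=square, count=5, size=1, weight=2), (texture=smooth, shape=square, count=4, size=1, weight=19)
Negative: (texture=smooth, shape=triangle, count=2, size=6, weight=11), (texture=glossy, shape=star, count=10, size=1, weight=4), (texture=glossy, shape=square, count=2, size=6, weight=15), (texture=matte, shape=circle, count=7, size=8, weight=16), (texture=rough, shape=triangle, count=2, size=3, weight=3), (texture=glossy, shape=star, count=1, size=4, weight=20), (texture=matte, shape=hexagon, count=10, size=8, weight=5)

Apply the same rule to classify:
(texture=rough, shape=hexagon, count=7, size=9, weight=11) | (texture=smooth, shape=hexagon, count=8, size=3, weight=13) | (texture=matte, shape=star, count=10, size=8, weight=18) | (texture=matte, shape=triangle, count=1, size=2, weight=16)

'Positive' ⟺ count ≤ 5 AND size ≤ 2.
(texture=rough, shape=hexagon, count=7, size=9, weight=11) → count = 7, size = 9 → Negative.
(texture=smooth, shape=hexagon, count=8, size=3, weight=13) → count = 8, size = 3 → Negative.
(texture=matte, shape=star, count=10, size=8, weight=18) → count = 10, size = 8 → Negative.
(texture=matte, shape=triangle, count=1, size=2, weight=16) → count = 1, size = 2 → Positive.

Negative, Negative, Negative, Positive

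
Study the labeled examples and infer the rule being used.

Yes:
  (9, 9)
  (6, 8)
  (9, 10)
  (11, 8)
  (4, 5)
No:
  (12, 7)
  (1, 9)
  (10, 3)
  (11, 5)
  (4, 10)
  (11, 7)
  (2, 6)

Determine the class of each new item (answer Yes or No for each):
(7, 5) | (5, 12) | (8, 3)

'Yes' ⟺ |first − second| ≤ 3.
(7, 5): |7−5| = 2 — meets the rule, so Yes.
(5, 12): |5−12| = 7 — fails this test, so No.
(8, 3): |8−3| = 5 — fails this test, so No.

Yes, No, No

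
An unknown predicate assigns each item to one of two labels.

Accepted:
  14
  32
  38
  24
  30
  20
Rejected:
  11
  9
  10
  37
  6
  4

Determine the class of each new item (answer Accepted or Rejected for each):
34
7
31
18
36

Accepted, Rejected, Rejected, Accepted, Accepted

One predicate separates the groups cleanly: even AND at least 11.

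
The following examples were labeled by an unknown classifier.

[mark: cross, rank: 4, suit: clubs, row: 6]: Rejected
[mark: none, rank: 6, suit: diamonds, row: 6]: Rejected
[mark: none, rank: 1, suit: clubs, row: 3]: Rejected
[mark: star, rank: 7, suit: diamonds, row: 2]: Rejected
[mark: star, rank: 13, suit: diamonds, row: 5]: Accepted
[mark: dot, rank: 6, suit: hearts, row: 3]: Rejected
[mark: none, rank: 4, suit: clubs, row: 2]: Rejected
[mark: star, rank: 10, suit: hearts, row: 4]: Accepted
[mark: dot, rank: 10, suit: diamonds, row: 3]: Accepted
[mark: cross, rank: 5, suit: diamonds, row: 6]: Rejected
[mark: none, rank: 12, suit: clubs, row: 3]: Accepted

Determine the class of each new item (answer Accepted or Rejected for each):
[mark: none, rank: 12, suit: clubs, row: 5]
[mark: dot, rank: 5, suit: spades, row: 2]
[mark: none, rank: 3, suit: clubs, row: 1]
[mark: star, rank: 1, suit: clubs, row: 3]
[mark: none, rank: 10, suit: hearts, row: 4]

Accepted, Rejected, Rejected, Rejected, Accepted

All 'Accepted' examples share one property — rank ≥ 10 — and every 'Rejected' example lacks it.
[mark: none, rank: 12, suit: clubs, row: 5] — rank = 12, hence Accepted. [mark: dot, rank: 5, suit: spades, row: 2] — rank = 5, hence Rejected. [mark: none, rank: 3, suit: clubs, row: 1] — rank = 3, hence Rejected. [mark: star, rank: 1, suit: clubs, row: 3] — rank = 1, hence Rejected. [mark: none, rank: 10, suit: hearts, row: 4] — rank = 10, hence Accepted.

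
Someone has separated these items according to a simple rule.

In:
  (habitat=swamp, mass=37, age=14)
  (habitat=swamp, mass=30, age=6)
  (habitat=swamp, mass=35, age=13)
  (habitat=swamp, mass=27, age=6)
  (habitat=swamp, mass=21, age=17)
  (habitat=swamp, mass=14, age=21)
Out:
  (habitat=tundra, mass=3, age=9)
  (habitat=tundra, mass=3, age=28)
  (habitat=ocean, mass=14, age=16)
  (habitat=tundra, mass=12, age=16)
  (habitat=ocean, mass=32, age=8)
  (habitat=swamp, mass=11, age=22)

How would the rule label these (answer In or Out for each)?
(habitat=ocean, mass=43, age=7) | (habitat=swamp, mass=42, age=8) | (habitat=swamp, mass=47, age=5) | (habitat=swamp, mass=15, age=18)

The pattern is that an item is 'In' exactly when: habitat is swamp AND age ≤ 21.
Out: (habitat=ocean, mass=43, age=7), since habitat is ocean, age = 7.
In: (habitat=swamp, mass=42, age=8), since habitat is swamp, age = 8.
In: (habitat=swamp, mass=47, age=5), since habitat is swamp, age = 5.
In: (habitat=swamp, mass=15, age=18), since habitat is swamp, age = 18.

Out, In, In, In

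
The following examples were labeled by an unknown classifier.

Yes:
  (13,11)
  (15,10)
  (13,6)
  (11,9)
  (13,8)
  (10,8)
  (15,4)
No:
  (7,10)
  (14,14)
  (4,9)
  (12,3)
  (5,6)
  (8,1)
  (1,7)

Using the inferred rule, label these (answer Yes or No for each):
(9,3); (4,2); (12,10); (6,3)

The simplest hypothesis consistent with all the labels is: first > second AND sum ≥ 17.
(9,3): 9 > 3, 9+3 = 12, lacks this property → No.
(4,2): 4 > 2, 4+2 = 6, lacks this property → No.
(12,10): 12 > 10, 12+10 = 22, meets the rule → Yes.
(6,3): 6 > 3, 6+3 = 9, lacks this property → No.

No, No, Yes, No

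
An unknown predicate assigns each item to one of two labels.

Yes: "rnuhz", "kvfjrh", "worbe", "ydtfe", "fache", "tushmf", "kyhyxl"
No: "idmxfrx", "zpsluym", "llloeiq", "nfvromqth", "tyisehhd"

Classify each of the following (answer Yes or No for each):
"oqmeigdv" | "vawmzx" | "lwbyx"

No, Yes, Yes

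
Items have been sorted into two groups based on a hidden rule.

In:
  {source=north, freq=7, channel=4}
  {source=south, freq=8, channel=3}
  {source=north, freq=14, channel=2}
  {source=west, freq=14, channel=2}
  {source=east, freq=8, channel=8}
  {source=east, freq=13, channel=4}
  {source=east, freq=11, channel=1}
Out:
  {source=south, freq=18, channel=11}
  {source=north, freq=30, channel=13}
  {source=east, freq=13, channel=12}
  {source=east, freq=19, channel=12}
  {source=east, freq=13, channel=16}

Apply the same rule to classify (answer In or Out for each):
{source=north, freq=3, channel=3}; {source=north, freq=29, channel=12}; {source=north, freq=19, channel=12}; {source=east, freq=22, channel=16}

In, Out, Out, Out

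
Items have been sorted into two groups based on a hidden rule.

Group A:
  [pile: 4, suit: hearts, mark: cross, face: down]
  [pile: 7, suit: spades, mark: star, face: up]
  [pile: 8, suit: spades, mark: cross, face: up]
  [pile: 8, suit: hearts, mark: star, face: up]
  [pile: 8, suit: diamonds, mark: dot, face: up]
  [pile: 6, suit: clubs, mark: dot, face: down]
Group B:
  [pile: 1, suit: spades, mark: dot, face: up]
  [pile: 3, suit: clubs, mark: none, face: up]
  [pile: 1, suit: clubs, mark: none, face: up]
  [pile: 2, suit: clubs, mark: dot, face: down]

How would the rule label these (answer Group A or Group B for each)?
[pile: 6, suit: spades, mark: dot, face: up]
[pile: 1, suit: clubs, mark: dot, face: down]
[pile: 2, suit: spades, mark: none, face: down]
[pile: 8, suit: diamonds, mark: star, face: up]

Group A, Group B, Group B, Group A

The distinguishing property — pile ≥ 4 — holds for all the 'Group A' cases and none of the 'Group B' cases.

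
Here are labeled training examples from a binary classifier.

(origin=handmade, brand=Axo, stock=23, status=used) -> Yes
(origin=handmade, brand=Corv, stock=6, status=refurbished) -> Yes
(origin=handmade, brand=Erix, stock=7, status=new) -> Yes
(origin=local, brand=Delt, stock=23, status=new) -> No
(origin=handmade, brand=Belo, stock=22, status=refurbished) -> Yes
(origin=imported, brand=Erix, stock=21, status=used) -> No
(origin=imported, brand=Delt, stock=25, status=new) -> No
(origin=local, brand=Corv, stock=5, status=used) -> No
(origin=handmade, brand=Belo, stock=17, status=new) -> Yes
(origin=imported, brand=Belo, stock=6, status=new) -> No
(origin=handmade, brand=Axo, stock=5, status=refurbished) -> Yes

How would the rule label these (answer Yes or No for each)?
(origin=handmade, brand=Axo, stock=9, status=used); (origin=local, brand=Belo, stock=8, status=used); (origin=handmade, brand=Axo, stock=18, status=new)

'Yes' ⟺ origin is handmade.
Yes: (origin=handmade, brand=Axo, stock=9, status=used), since origin is handmade. No: (origin=local, brand=Belo, stock=8, status=used), since origin is local. Yes: (origin=handmade, brand=Axo, stock=18, status=new), since origin is handmade.

Yes, No, Yes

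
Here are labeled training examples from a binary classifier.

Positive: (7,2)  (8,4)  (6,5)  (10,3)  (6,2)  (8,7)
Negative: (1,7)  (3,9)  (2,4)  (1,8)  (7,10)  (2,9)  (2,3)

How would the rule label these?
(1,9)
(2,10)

The distinguishing property — first > second — holds for all the 'Positive' cases and none of the 'Negative' cases.

Negative, Negative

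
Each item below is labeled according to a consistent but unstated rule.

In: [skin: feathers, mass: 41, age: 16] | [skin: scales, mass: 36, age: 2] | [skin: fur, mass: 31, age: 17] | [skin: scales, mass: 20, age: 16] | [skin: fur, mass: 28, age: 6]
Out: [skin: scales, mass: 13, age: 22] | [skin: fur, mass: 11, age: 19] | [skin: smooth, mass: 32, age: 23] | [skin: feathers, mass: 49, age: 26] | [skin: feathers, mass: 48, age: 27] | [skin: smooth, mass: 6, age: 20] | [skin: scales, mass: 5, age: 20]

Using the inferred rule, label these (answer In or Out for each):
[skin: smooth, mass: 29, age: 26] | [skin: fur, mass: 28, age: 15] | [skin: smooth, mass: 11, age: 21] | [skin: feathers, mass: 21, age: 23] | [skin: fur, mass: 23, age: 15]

One predicate separates the groups cleanly: age ≤ 17.

Out, In, Out, Out, In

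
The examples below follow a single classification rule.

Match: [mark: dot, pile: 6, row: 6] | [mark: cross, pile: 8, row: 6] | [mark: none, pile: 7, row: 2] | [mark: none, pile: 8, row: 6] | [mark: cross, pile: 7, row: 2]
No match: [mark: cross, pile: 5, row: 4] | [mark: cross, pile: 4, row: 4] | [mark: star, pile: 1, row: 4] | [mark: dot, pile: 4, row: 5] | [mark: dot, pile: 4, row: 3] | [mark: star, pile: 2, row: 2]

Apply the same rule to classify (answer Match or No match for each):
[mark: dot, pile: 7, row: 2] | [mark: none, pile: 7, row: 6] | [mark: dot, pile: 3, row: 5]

A rule that fits every label: pile ≥ 6 — true of each 'Match' example, false of each 'No match' one.
[mark: dot, pile: 7, row: 2] — pile = 7, hence Match.
[mark: none, pile: 7, row: 6] — pile = 7, hence Match.
[mark: dot, pile: 3, row: 5] — pile = 3, hence No match.

Match, Match, No match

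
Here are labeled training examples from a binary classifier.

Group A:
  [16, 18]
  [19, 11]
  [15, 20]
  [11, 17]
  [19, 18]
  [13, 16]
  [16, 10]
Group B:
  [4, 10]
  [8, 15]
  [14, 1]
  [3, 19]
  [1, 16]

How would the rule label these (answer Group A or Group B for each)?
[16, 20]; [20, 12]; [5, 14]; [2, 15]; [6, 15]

Group A, Group A, Group B, Group B, Group B

'Group A' ⟺ sum ≥ 26.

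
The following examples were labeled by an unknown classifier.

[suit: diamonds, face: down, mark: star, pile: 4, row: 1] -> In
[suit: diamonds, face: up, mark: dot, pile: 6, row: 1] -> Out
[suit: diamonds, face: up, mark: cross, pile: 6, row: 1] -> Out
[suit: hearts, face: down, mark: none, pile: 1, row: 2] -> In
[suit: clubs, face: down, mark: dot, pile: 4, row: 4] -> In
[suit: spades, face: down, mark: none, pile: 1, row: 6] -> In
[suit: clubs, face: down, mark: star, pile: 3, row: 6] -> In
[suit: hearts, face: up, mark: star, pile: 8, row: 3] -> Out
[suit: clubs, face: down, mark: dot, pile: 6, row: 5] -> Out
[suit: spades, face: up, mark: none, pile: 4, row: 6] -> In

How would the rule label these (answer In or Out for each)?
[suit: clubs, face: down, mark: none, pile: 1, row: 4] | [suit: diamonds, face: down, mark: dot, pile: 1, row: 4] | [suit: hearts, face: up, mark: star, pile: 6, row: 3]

In, In, Out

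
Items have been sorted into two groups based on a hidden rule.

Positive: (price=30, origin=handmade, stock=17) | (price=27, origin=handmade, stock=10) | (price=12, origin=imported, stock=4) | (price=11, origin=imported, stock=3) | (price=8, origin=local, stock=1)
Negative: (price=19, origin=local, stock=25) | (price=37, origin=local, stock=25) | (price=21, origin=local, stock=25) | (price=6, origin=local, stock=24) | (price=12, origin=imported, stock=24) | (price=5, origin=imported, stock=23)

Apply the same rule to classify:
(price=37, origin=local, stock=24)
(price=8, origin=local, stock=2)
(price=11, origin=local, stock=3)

The distinguishing property — stock ≤ 17 — holds for all the 'Positive' cases and none of the 'Negative' cases.
(price=37, origin=local, stock=24) — stock = 24, hence Negative. (price=8, origin=local, stock=2) — stock = 2, hence Positive. (price=11, origin=local, stock=3) — stock = 3, hence Positive.

Negative, Positive, Positive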